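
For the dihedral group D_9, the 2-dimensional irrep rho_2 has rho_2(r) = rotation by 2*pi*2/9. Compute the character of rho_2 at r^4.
chi_{rho_2}(r^4) = 2*cos(2*pi*2*4/9) = 2*cos(2*pi/9)

Explanation: rho_2(r^4) is rotation by angle 2*pi*2*4/9, whose trace is 2*cos(2*pi*2*4/9) = 2*cos(2*pi/9).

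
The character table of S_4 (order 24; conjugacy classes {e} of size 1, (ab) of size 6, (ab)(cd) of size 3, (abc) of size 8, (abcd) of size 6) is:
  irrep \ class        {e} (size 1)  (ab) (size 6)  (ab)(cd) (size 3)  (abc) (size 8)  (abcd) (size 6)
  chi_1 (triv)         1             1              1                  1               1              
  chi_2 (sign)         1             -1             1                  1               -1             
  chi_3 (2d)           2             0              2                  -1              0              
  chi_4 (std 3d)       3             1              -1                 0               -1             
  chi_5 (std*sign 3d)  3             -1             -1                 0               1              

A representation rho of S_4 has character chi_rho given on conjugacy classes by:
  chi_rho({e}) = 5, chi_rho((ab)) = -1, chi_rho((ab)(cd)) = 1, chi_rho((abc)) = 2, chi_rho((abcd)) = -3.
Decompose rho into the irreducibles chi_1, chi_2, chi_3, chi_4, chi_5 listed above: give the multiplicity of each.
Multiplicities: chi_1: 0, chi_2: 2, chi_3: 0, chi_4: 1, chi_5: 0.

Solution. Use <chi_rho, chi> = (1/|G|) sum_C |C| * chi_rho(C) * conj(chi(C)) with |G| = 24 for each irreducible chi in the table:
  <chi_rho, chi_1> = (1/24)[1*(5)*conj(1) + 6*(-1)*conj(1) + 3*(1)*conj(1) + 8*(2)*conj(1) + 6*(-3)*conj(1)]
      = (1/24)[(5) + (-6) + (3) + (16) + (-18)] = 0/24 = 0
  <chi_rho, chi_2> = (1/24)[1*(5)*conj(1) + 6*(-1)*conj(-1) + 3*(1)*conj(1) + 8*(2)*conj(1) + 6*(-3)*conj(-1)]
      = (1/24)[(5) + (6) + (3) + (16) + (18)] = 48/24 = 2
  <chi_rho, chi_3> = (1/24)[1*(5)*conj(2) + 6*(-1)*conj(0) + 3*(1)*conj(2) + 8*(2)*conj(-1) + 6*(-3)*conj(0)]
      = (1/24)[(10) + (0) + (6) + (-16) + (0)] = 0/24 = 0
  <chi_rho, chi_4> = (1/24)[1*(5)*conj(3) + 6*(-1)*conj(1) + 3*(1)*conj(-1) + 8*(2)*conj(0) + 6*(-3)*conj(-1)]
      = (1/24)[(15) + (-6) + (-3) + (0) + (18)] = 24/24 = 1
  <chi_rho, chi_5> = (1/24)[1*(5)*conj(3) + 6*(-1)*conj(-1) + 3*(1)*conj(-1) + 8*(2)*conj(0) + 6*(-3)*conj(1)]
      = (1/24)[(15) + (6) + (-3) + (0) + (-18)] = 0/24 = 0
Dimension check: dim(rho) = sum (mult * dim) = 0*1 + 2*1 + 0*2 + 1*3 + 0*3 = 5 = chi_rho(e) = 5.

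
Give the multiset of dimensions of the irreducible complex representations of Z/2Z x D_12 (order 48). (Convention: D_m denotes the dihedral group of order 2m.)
Dimensions: 1, 1, 1, 1, 1, 1, 1, 1, 2, 2, 2, 2, 2, 2, 2, 2, 2, 2

Solution. There are 18 irreducibles (= number of conjugacy classes). Their dimensions d_i satisfy sum d_i^2 = |G| = 48: 1 + 1 + 1 + 1 + 1 + 1 + 1 + 1 + 4 + 4 + 4 + 4 + 4 + 4 + 4 + 4 + 4 + 4 = 48. (For the product with Z/2Z: each of the 2 1-dim characters of Z/2Z tensors with each irrep of D_12, giving 2 copies of each D_12-dimension.)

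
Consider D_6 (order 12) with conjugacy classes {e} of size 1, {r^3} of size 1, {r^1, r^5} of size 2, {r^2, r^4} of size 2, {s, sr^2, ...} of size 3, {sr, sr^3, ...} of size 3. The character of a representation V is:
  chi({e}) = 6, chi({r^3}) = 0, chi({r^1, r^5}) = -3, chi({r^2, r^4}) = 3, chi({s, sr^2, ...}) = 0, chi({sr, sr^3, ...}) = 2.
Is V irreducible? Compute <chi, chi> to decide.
Not irreducible (reducible): <chi, chi> = 7 > 1.

<chi, chi> = (1/|G|) sum_C |C| * |chi(C)|^2 = (1/12)[1*|6|^2 + 1*|0|^2 + 2*|-3|^2 + 2*|3|^2 + 3*|0|^2 + 3*|2|^2]
  = (1/12)[(36) + (0) + (18) + (18) + (0) + (12)] = 84/12 = 7.
A character is irreducible iff <chi, chi> = 1, so this representation is reducible.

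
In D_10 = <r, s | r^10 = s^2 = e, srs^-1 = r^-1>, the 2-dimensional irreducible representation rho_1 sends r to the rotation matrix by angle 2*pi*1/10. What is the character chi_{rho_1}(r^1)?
chi_{rho_1}(r^1) = 2*cos(2*pi*1*1/10) = 1/2 + sqrt(5)/2

Argument: rho_1(r^1) is rotation by angle 2*pi*1*1/10, whose trace is 2*cos(2*pi*1*1/10) = 1/2 + sqrt(5)/2.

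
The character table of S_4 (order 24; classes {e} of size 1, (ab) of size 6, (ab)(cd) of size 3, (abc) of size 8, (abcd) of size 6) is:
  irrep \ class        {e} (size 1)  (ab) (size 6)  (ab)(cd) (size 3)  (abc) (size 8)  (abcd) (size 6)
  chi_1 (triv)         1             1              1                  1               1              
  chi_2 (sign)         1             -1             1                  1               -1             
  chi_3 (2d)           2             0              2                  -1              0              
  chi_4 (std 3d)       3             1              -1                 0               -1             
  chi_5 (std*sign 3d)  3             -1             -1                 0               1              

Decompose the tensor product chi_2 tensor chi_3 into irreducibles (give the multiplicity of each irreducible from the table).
chi_2 tensor chi_3 = chi_3 (all other irreducibles have multiplicity 0).

Reasoning: The character of a tensor product is the pointwise product (chi_2 * chi_3)(C) = chi_2(C) * chi_3(C):
  {e}: (1)*(2), (ab): (-1)*(0), (ab)(cd): (1)*(2), (abc): (1)*(-1), (abcd): (-1)*(0)
so (chi_2 * chi_3) takes values
  {e} -> 2, (ab) -> 0, (ab)(cd) -> 2, (abc) -> -1, (abcd) -> 0.
Now take the inner product of this character with each irreducible chi from the table, <chi_2*chi_3, chi> = (1/24) sum_C |C| (chi_2*chi_3)(C) conj(chi(C)):
  <chi_2*chi_3, chi_1> = (1/24)[1*(2)*conj(1) + 6*(0)*conj(1) + 3*(2)*conj(1) + 8*(-1)*conj(1) + 6*(0)*conj(1)]
      = (1/24)[(2) + (0) + (6) + (-8) + (0)] = 0/24 = 0
  <chi_2*chi_3, chi_2> = (1/24)[1*(2)*conj(1) + 6*(0)*conj(-1) + 3*(2)*conj(1) + 8*(-1)*conj(1) + 6*(0)*conj(-1)]
      = (1/24)[(2) + (0) + (6) + (-8) + (0)] = 0/24 = 0
  <chi_2*chi_3, chi_3> = (1/24)[1*(2)*conj(2) + 6*(0)*conj(0) + 3*(2)*conj(2) + 8*(-1)*conj(-1) + 6*(0)*conj(0)]
      = (1/24)[(4) + (0) + (12) + (8) + (0)] = 24/24 = 1
  <chi_2*chi_3, chi_4> = (1/24)[1*(2)*conj(3) + 6*(0)*conj(1) + 3*(2)*conj(-1) + 8*(-1)*conj(0) + 6*(0)*conj(-1)]
      = (1/24)[(6) + (0) + (-6) + (0) + (0)] = 0/24 = 0
  <chi_2*chi_3, chi_5> = (1/24)[1*(2)*conj(3) + 6*(0)*conj(-1) + 3*(2)*conj(-1) + 8*(-1)*conj(0) + 6*(0)*conj(1)]
      = (1/24)[(6) + (0) + (-6) + (0) + (0)] = 0/24 = 0
Hence the multiplicities are chi_3: 1. Dimension check: dim(chi_2)*dim(chi_3) = 1*2 = 2 and sum (mult * dim) = 1*2 = 2.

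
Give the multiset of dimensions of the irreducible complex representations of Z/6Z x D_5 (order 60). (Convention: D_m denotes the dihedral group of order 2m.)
Dimensions: 1, 1, 1, 1, 1, 1, 1, 1, 1, 1, 1, 1, 2, 2, 2, 2, 2, 2, 2, 2, 2, 2, 2, 2

Details: There are 24 irreducibles (= number of conjugacy classes). Their dimensions d_i satisfy sum d_i^2 = |G| = 60: 1 + 1 + 1 + 1 + 1 + 1 + 1 + 1 + 1 + 1 + 1 + 1 + 4 + 4 + 4 + 4 + 4 + 4 + 4 + 4 + 4 + 4 + 4 + 4 = 60. (For the product with Z/6Z: each of the 6 1-dim characters of Z/6Z tensors with each irrep of D_5, giving 6 copies of each D_5-dimension.)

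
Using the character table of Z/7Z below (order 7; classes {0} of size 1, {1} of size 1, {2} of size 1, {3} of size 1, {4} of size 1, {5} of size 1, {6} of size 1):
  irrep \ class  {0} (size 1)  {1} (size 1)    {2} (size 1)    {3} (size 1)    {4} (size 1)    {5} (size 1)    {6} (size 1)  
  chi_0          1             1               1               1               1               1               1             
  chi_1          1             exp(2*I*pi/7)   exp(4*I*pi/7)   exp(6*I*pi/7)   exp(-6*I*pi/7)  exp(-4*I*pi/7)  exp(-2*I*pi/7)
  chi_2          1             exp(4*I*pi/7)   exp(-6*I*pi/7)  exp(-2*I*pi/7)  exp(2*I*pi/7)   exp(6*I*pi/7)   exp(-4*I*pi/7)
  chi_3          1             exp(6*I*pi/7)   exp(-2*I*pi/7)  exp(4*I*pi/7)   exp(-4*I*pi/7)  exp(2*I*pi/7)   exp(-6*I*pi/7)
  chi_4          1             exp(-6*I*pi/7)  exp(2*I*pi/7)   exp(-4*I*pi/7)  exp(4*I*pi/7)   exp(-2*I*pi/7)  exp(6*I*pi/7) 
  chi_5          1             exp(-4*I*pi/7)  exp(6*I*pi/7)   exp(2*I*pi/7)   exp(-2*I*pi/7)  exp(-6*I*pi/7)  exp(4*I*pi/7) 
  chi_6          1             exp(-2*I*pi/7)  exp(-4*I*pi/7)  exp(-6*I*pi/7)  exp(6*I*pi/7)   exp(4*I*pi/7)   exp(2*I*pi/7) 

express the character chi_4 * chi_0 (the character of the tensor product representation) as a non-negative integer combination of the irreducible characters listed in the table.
chi_4 tensor chi_0 = chi_4 (all other irreducibles have multiplicity 0).

Proof sketch: The character of a tensor product is the pointwise product (chi_4 * chi_0)(C) = chi_4(C) * chi_0(C):
  {0}: (1)*(1), {1}: (exp(-6*I*pi/7))*(1), {2}: (exp(2*I*pi/7))*(1), {3}: (exp(-4*I*pi/7))*(1), {4}: (exp(4*I*pi/7))*(1), {5}: (exp(-2*I*pi/7))*(1), {6}: (exp(6*I*pi/7))*(1)
so (chi_4 * chi_0) takes values
  {0} -> 1, {1} -> exp(-6*I*pi/7), {2} -> exp(2*I*pi/7), {3} -> exp(-4*I*pi/7), {4} -> exp(4*I*pi/7), {5} -> exp(-2*I*pi/7), {6} -> exp(6*I*pi/7).
Now take the inner product of this character with each irreducible chi from the table, <chi_4*chi_0, chi> = (1/7) sum_C |C| (chi_4*chi_0)(C) conj(chi(C)):
  <chi_4*chi_0, chi_0> = (1/7)[1*(1)*conj(1) + 1*(exp(-6*I*pi/7))*conj(1) + 1*(exp(2*I*pi/7))*conj(1) + 1*(exp(-4*I*pi/7))*conj(1) + 1*(exp(4*I*pi/7))*conj(1) + 1*(exp(-2*I*pi/7))*conj(1) + 1*(exp(6*I*pi/7))*conj(1)]
      = (1/7)[(1) + (exp(-6*I*pi/7)) + (exp(2*I*pi/7)) + (exp(-4*I*pi/7)) + (exp(4*I*pi/7)) + (exp(-2*I*pi/7)) + (exp(6*I*pi/7))] = 0/7 = 0
  <chi_4*chi_0, chi_1> = (1/7)[1*(1)*conj(1) + 1*(exp(-6*I*pi/7))*conj(exp(2*I*pi/7)) + 1*(exp(2*I*pi/7))*conj(exp(4*I*pi/7)) + 1*(exp(-4*I*pi/7))*conj(exp(6*I*pi/7)) + 1*(exp(4*I*pi/7))*conj(exp(-6*I*pi/7)) + 1*(exp(-2*I*pi/7))*conj(exp(-4*I*pi/7)) + 1*(exp(6*I*pi/7))*conj(exp(-2*I*pi/7))]
      = (1/7)[(1) + (exp(6*I*pi/7)) + (exp(-2*I*pi/7)) + (exp(4*I*pi/7)) + (exp(-4*I*pi/7)) + (exp(2*I*pi/7)) + (exp(-6*I*pi/7))] = 0/7 = 0
  <chi_4*chi_0, chi_2> = (1/7)[1*(1)*conj(1) + 1*(exp(-6*I*pi/7))*conj(exp(4*I*pi/7)) + 1*(exp(2*I*pi/7))*conj(exp(-6*I*pi/7)) + 1*(exp(-4*I*pi/7))*conj(exp(-2*I*pi/7)) + 1*(exp(4*I*pi/7))*conj(exp(2*I*pi/7)) + 1*(exp(-2*I*pi/7))*conj(exp(6*I*pi/7)) + 1*(exp(6*I*pi/7))*conj(exp(-4*I*pi/7))]
      = (1/7)[(1) + (exp(4*I*pi/7)) + (exp(-6*I*pi/7)) + (exp(-2*I*pi/7)) + (exp(2*I*pi/7)) + (exp(6*I*pi/7)) + (exp(-4*I*pi/7))] = 0/7 = 0
  <chi_4*chi_0, chi_3> = (1/7)[1*(1)*conj(1) + 1*(exp(-6*I*pi/7))*conj(exp(6*I*pi/7)) + 1*(exp(2*I*pi/7))*conj(exp(-2*I*pi/7)) + 1*(exp(-4*I*pi/7))*conj(exp(4*I*pi/7)) + 1*(exp(4*I*pi/7))*conj(exp(-4*I*pi/7)) + 1*(exp(-2*I*pi/7))*conj(exp(2*I*pi/7)) + 1*(exp(6*I*pi/7))*conj(exp(-6*I*pi/7))]
      = (1/7)[(1) + (exp(2*I*pi/7)) + (exp(4*I*pi/7)) + (exp(6*I*pi/7)) + (exp(-6*I*pi/7)) + (exp(-4*I*pi/7)) + (exp(-2*I*pi/7))] = 0/7 = 0
  <chi_4*chi_0, chi_4> = (1/7)[1*(1)*conj(1) + 1*(exp(-6*I*pi/7))*conj(exp(-6*I*pi/7)) + 1*(exp(2*I*pi/7))*conj(exp(2*I*pi/7)) + 1*(exp(-4*I*pi/7))*conj(exp(-4*I*pi/7)) + 1*(exp(4*I*pi/7))*conj(exp(4*I*pi/7)) + 1*(exp(-2*I*pi/7))*conj(exp(-2*I*pi/7)) + 1*(exp(6*I*pi/7))*conj(exp(6*I*pi/7))]
      = (1/7)[(1) + (1) + (1) + (1) + (1) + (1) + (1)] = 7/7 = 1
  <chi_4*chi_0, chi_5> = (1/7)[1*(1)*conj(1) + 1*(exp(-6*I*pi/7))*conj(exp(-4*I*pi/7)) + 1*(exp(2*I*pi/7))*conj(exp(6*I*pi/7)) + 1*(exp(-4*I*pi/7))*conj(exp(2*I*pi/7)) + 1*(exp(4*I*pi/7))*conj(exp(-2*I*pi/7)) + 1*(exp(-2*I*pi/7))*conj(exp(-6*I*pi/7)) + 1*(exp(6*I*pi/7))*conj(exp(4*I*pi/7))]
      = (1/7)[(1) + (exp(-2*I*pi/7)) + (exp(-4*I*pi/7)) + (exp(-6*I*pi/7)) + (exp(6*I*pi/7)) + (exp(4*I*pi/7)) + (exp(2*I*pi/7))] = 0/7 = 0
  <chi_4*chi_0, chi_6> = (1/7)[1*(1)*conj(1) + 1*(exp(-6*I*pi/7))*conj(exp(-2*I*pi/7)) + 1*(exp(2*I*pi/7))*conj(exp(-4*I*pi/7)) + 1*(exp(-4*I*pi/7))*conj(exp(-6*I*pi/7)) + 1*(exp(4*I*pi/7))*conj(exp(6*I*pi/7)) + 1*(exp(-2*I*pi/7))*conj(exp(4*I*pi/7)) + 1*(exp(6*I*pi/7))*conj(exp(2*I*pi/7))]
      = (1/7)[(1) + (exp(-4*I*pi/7)) + (exp(6*I*pi/7)) + (exp(2*I*pi/7)) + (exp(-2*I*pi/7)) + (exp(-6*I*pi/7)) + (exp(4*I*pi/7))] = 0/7 = 0
(Exp terms are combined using exp(i*s)*conj(exp(i*t)) = exp(i*(s-t)), and sums of them are collapsed using the identity that for every m > 1 the m distinct m-th roots of unity sum to 0, e.g. 1 + exp(2*I*pi/3) + exp(-2*I*pi/3) = 0.)
Hence the multiplicities are chi_4: 1. Dimension check: dim(chi_4)*dim(chi_0) = 1*1 = 1 and sum (mult * dim) = 1*1 = 1.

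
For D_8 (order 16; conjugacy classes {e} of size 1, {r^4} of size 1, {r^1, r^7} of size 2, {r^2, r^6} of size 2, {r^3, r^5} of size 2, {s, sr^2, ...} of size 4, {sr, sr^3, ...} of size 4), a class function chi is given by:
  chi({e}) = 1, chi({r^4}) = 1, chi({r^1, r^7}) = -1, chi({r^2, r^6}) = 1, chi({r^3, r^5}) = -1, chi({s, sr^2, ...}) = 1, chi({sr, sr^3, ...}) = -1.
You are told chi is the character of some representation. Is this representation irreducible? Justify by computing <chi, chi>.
Irreducible: <chi, chi> = 1.

Details: <chi, chi> = (1/|G|) sum_C |C| * |chi(C)|^2 = (1/16)[1*|1|^2 + 1*|1|^2 + 2*|-1|^2 + 2*|1|^2 + 2*|-1|^2 + 4*|1|^2 + 4*|-1|^2]
  = (1/16)[(1) + (1) + (2) + (2) + (2) + (4) + (4)] = 16/16 = 1.
A character is irreducible iff <chi, chi> = 1, so this representation is irreducible.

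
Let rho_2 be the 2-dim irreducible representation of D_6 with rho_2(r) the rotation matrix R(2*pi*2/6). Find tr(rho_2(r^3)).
chi_{rho_2}(r^3) = 2*cos(2*pi*2*3/6) = 2

Justification: rho_2(r^3) is rotation by angle 2*pi*2*3/6, whose trace is 2*cos(2*pi*2*3/6) = 2.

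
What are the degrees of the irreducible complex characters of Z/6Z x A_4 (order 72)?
Dimensions: 1, 1, 1, 1, 1, 1, 1, 1, 1, 1, 1, 1, 1, 1, 1, 1, 1, 1, 3, 3, 3, 3, 3, 3

Solution. There are 24 irreducibles (= number of conjugacy classes). Their dimensions d_i satisfy sum d_i^2 = |G| = 72: 1 + 1 + 1 + 1 + 1 + 1 + 1 + 1 + 1 + 1 + 1 + 1 + 1 + 1 + 1 + 1 + 1 + 1 + 9 + 9 + 9 + 9 + 9 + 9 = 72. (For the product with Z/6Z: each of the 6 1-dim characters of Z/6Z tensors with each irrep of A_4, giving 6 copies of each A_4-dimension.)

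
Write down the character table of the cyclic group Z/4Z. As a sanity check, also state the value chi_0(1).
Character table of Z/4Z (irreps indexed chi_0,...,chi_3 with chi_k(m) = zeta_4^(k*m), zeta_4 = exp(2*pi*i/4)):
  irrep \ class  {0} (size 1)  {1} (size 1)  {2} (size 1)  {3} (size 1)
  chi_0          1             1             1             1           
  chi_1          1             I             -1            -I          
  chi_2          1             -1            1             -1          
  chi_3          1             -I            -1            I           

Spot check: chi_0(1) = zeta_4^(0*1) = zeta_4^0 = 1.

Proof sketch: Z/4Z is abelian, so all 4 irreducible complex representations are 1-dimensional. They are given by chi_k(m) = zeta_4^(k*m) for k = 0,...,3. Row orthogonality: sum_m chi_k(m) conj(chi_l(m)) = 4 * [k = l].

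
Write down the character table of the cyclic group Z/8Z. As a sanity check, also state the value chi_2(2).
Character table of Z/8Z (irreps indexed chi_0,...,chi_7 with chi_k(m) = zeta_8^(k*m), zeta_8 = exp(2*pi*i/8)):
  irrep \ class  {0} (size 1)  {1} (size 1)    {2} (size 1)  {3} (size 1)    {4} (size 1)  {5} (size 1)    {6} (size 1)  {7} (size 1)  
  chi_0          1             1               1             1               1             1               1             1             
  chi_1          1             exp(I*pi/4)     I             exp(3*I*pi/4)   -1            exp(-3*I*pi/4)  -I            exp(-I*pi/4)  
  chi_2          1             I               -1            -I              1             I               -1            -I            
  chi_3          1             exp(3*I*pi/4)   -I            exp(I*pi/4)     -1            exp(-I*pi/4)    I             exp(-3*I*pi/4)
  chi_4          1             -1              1             -1              1             -1              1             -1            
  chi_5          1             exp(-3*I*pi/4)  I             exp(-I*pi/4)    -1            exp(I*pi/4)     -I            exp(3*I*pi/4) 
  chi_6          1             -I              -1            I               1             -I              -1            I             
  chi_7          1             exp(-I*pi/4)    -I            exp(-3*I*pi/4)  -1            exp(3*I*pi/4)   I             exp(I*pi/4)   

Spot check: chi_2(2) = zeta_8^(2*2) = zeta_8^4 = -1.

Solution. Z/8Z is abelian, so all 8 irreducible complex representations are 1-dimensional. They are given by chi_k(m) = zeta_8^(k*m) for k = 0,...,7. Row orthogonality: sum_m chi_k(m) conj(chi_l(m)) = 8 * [k = l].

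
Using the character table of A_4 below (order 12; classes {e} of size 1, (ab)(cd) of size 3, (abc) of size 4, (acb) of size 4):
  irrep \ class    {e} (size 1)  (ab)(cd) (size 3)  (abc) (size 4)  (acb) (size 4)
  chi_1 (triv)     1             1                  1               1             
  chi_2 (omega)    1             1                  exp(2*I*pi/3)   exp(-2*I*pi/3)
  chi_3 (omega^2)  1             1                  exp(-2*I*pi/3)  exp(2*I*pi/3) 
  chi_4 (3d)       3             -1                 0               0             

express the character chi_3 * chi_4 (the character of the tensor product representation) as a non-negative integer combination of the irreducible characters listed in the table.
chi_3 tensor chi_4 = chi_4 (all other irreducibles have multiplicity 0).

Argument: The character of a tensor product is the pointwise product (chi_3 * chi_4)(C) = chi_3(C) * chi_4(C):
  {e}: (1)*(3), (ab)(cd): (1)*(-1), (abc): (exp(-2*I*pi/3))*(0), (acb): (exp(2*I*pi/3))*(0)
so (chi_3 * chi_4) takes values
  {e} -> 3, (ab)(cd) -> -1, (abc) -> 0, (acb) -> 0.
Now take the inner product of this character with each irreducible chi from the table, <chi_3*chi_4, chi> = (1/12) sum_C |C| (chi_3*chi_4)(C) conj(chi(C)):
  <chi_3*chi_4, chi_1> = (1/12)[1*(3)*conj(1) + 3*(-1)*conj(1) + 4*(0)*conj(1) + 4*(0)*conj(1)]
      = (1/12)[(3) + (-3) + (0) + (0)] = 0/12 = 0
  <chi_3*chi_4, chi_2> = (1/12)[1*(3)*conj(1) + 3*(-1)*conj(1) + 4*(0)*conj(exp(2*I*pi/3)) + 4*(0)*conj(exp(-2*I*pi/3))]
      = (1/12)[(3) + (-3) + (0) + (0)] = 0/12 = 0
  <chi_3*chi_4, chi_3> = (1/12)[1*(3)*conj(1) + 3*(-1)*conj(1) + 4*(0)*conj(exp(-2*I*pi/3)) + 4*(0)*conj(exp(2*I*pi/3))]
      = (1/12)[(3) + (-3) + (0) + (0)] = 0/12 = 0
  <chi_3*chi_4, chi_4> = (1/12)[1*(3)*conj(3) + 3*(-1)*conj(-1) + 4*(0)*conj(0) + 4*(0)*conj(0)]
      = (1/12)[(9) + (3) + (0) + (0)] = 12/12 = 1
(Exp terms are combined using exp(i*s)*conj(exp(i*t)) = exp(i*(s-t)), and sums of them are collapsed using the identity that for every m > 1 the m distinct m-th roots of unity sum to 0, e.g. 1 + exp(2*I*pi/3) + exp(-2*I*pi/3) = 0.)
Hence the multiplicities are chi_4: 1. Dimension check: dim(chi_3)*dim(chi_4) = 1*3 = 3 and sum (mult * dim) = 1*3 = 3.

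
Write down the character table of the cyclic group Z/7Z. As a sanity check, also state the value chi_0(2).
Character table of Z/7Z (irreps indexed chi_0,...,chi_6 with chi_k(m) = zeta_7^(k*m), zeta_7 = exp(2*pi*i/7)):
  irrep \ class  {0} (size 1)  {1} (size 1)    {2} (size 1)    {3} (size 1)    {4} (size 1)    {5} (size 1)    {6} (size 1)  
  chi_0          1             1               1               1               1               1               1             
  chi_1          1             exp(2*I*pi/7)   exp(4*I*pi/7)   exp(6*I*pi/7)   exp(-6*I*pi/7)  exp(-4*I*pi/7)  exp(-2*I*pi/7)
  chi_2          1             exp(4*I*pi/7)   exp(-6*I*pi/7)  exp(-2*I*pi/7)  exp(2*I*pi/7)   exp(6*I*pi/7)   exp(-4*I*pi/7)
  chi_3          1             exp(6*I*pi/7)   exp(-2*I*pi/7)  exp(4*I*pi/7)   exp(-4*I*pi/7)  exp(2*I*pi/7)   exp(-6*I*pi/7)
  chi_4          1             exp(-6*I*pi/7)  exp(2*I*pi/7)   exp(-4*I*pi/7)  exp(4*I*pi/7)   exp(-2*I*pi/7)  exp(6*I*pi/7) 
  chi_5          1             exp(-4*I*pi/7)  exp(6*I*pi/7)   exp(2*I*pi/7)   exp(-2*I*pi/7)  exp(-6*I*pi/7)  exp(4*I*pi/7) 
  chi_6          1             exp(-2*I*pi/7)  exp(-4*I*pi/7)  exp(-6*I*pi/7)  exp(6*I*pi/7)   exp(4*I*pi/7)   exp(2*I*pi/7) 

Spot check: chi_0(2) = zeta_7^(0*2) = zeta_7^0 = 1.

Derivation: Z/7Z is abelian, so all 7 irreducible complex representations are 1-dimensional. They are given by chi_k(m) = zeta_7^(k*m) for k = 0,...,6. Row orthogonality: sum_m chi_k(m) conj(chi_l(m)) = 7 * [k = l].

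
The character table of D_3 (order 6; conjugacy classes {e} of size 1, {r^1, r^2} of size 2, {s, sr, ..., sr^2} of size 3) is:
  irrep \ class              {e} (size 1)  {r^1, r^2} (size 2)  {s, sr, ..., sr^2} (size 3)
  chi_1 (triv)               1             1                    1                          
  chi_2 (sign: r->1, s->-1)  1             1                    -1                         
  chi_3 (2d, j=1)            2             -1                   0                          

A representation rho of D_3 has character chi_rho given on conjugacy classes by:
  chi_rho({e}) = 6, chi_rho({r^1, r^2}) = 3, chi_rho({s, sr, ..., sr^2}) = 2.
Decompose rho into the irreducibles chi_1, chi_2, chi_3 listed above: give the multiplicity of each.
Multiplicities: chi_1: 3, chi_2: 1, chi_3: 1.

Explanation: Use <chi_rho, chi> = (1/|G|) sum_C |C| * chi_rho(C) * conj(chi(C)) with |G| = 6 for each irreducible chi in the table:
  <chi_rho, chi_1> = (1/6)[1*(6)*conj(1) + 2*(3)*conj(1) + 3*(2)*conj(1)]
      = (1/6)[(6) + (6) + (6)] = 18/6 = 3
  <chi_rho, chi_2> = (1/6)[1*(6)*conj(1) + 2*(3)*conj(1) + 3*(2)*conj(-1)]
      = (1/6)[(6) + (6) + (-6)] = 6/6 = 1
  <chi_rho, chi_3> = (1/6)[1*(6)*conj(2) + 2*(3)*conj(-1) + 3*(2)*conj(0)]
      = (1/6)[(12) + (-6) + (0)] = 6/6 = 1
Dimension check: dim(rho) = sum (mult * dim) = 3*1 + 1*1 + 1*2 = 6 = chi_rho(e) = 6.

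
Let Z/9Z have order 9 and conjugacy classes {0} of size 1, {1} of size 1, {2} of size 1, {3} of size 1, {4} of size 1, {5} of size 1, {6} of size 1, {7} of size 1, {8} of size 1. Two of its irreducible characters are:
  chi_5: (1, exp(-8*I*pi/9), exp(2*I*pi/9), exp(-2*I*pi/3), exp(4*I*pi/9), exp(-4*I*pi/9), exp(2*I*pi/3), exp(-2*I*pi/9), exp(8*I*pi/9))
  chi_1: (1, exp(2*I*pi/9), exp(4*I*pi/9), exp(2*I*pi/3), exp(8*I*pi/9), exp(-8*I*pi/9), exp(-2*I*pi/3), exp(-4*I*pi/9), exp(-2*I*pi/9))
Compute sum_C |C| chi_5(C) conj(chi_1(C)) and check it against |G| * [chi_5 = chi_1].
Sum = 0; so <chi_5, chi_1> = 0 (distinct irreducibles are orthogonal).

Compute term by term over conjugacy classes (|C| * chi_5(C) * conj(chi_1(C))):
  1*(1)*conj(1) + 1*(exp(-8*I*pi/9))*conj(exp(2*I*pi/9)) + 1*(exp(2*I*pi/9))*conj(exp(4*I*pi/9)) + 1*(exp(-2*I*pi/3))*conj(exp(2*I*pi/3)) + 1*(exp(4*I*pi/9))*conj(exp(8*I*pi/9)) + 1*(exp(-4*I*pi/9))*conj(exp(-8*I*pi/9)) + 1*(exp(2*I*pi/3))*conj(exp(-2*I*pi/3)) + 1*(exp(-2*I*pi/9))*conj(exp(-4*I*pi/9)) + 1*(exp(8*I*pi/9))*conj(exp(-2*I*pi/9))
  = (1) + (exp(8*I*pi/9)) + (exp(-2*I*pi/9)) + (exp(2*I*pi/3)) + (exp(-4*I*pi/9)) + (exp(4*I*pi/9)) + (exp(-2*I*pi/3)) + (exp(2*I*pi/9)) + (exp(-8*I*pi/9))
  = 0.
(Exp terms are combined using exp(i*s)*conj(exp(i*t)) = exp(i*(s-t)), and sums of them are collapsed using the identity that for every m > 1 the m distinct m-th roots of unity sum to 0, e.g. 1 + exp(2*I*pi/3) + exp(-2*I*pi/3) = 0.)
Dividing by |G| = 9 gives 0/9 = 0, matching the row-orthogonality relation <chi_5, chi_1> = [chi_5 = chi_1].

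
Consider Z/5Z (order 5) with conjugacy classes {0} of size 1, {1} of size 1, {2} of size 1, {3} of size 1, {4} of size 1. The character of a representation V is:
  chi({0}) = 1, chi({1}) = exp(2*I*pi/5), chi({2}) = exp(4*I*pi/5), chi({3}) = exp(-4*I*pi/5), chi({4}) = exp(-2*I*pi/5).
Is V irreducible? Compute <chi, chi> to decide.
Irreducible: <chi, chi> = 1.

Justification: <chi, chi> = (1/|G|) sum_C |C| * |chi(C)|^2 = (1/5)[1*|1|^2 + 1*|exp(2*I*pi/5)|^2 + 1*|exp(4*I*pi/5)|^2 + 1*|exp(-4*I*pi/5)|^2 + 1*|exp(-2*I*pi/5)|^2]
  = (1/5)[(1) + (1) + (1) + (1) + (1)] = 5/5 = 1.
(Exp terms are combined using exp(i*s)*conj(exp(i*t)) = exp(i*(s-t)), and sums of them are collapsed using the identity that for every m > 1 the m distinct m-th roots of unity sum to 0, e.g. 1 + exp(2*I*pi/3) + exp(-2*I*pi/3) = 0.)
A character is irreducible iff <chi, chi> = 1, so this representation is irreducible.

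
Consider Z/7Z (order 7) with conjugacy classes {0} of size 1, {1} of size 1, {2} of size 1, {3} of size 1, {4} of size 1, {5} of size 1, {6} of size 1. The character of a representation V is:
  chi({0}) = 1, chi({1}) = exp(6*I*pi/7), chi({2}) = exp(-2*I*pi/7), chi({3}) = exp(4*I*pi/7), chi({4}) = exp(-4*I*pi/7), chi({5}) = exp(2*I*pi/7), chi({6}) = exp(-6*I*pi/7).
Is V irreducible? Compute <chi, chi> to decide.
Irreducible: <chi, chi> = 1.

Justification: <chi, chi> = (1/|G|) sum_C |C| * |chi(C)|^2 = (1/7)[1*|1|^2 + 1*|exp(6*I*pi/7)|^2 + 1*|exp(-2*I*pi/7)|^2 + 1*|exp(4*I*pi/7)|^2 + 1*|exp(-4*I*pi/7)|^2 + 1*|exp(2*I*pi/7)|^2 + 1*|exp(-6*I*pi/7)|^2]
  = (1/7)[(1) + (1) + (1) + (1) + (1) + (1) + (1)] = 7/7 = 1.
(Exp terms are combined using exp(i*s)*conj(exp(i*t)) = exp(i*(s-t)), and sums of them are collapsed using the identity that for every m > 1 the m distinct m-th roots of unity sum to 0, e.g. 1 + exp(2*I*pi/3) + exp(-2*I*pi/3) = 0.)
A character is irreducible iff <chi, chi> = 1, so this representation is irreducible.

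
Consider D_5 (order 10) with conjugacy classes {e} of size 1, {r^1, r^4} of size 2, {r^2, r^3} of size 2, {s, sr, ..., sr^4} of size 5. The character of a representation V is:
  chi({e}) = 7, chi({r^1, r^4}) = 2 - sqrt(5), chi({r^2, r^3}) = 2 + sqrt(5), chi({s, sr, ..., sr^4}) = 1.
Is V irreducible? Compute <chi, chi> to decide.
Not irreducible (reducible): <chi, chi> = 9 > 1.

Reasoning: <chi, chi> = (1/|G|) sum_C |C| * |chi(C)|^2 = (1/10)[1*|7|^2 + 2*|2 - sqrt(5)|^2 + 2*|2 + sqrt(5)|^2 + 5*|1|^2]
  = (1/10)[(49) + (18 - 8*sqrt(5)) + (8*sqrt(5) + 18) + (5)] = 90/10 = 9.
A character is irreducible iff <chi, chi> = 1, so this representation is reducible.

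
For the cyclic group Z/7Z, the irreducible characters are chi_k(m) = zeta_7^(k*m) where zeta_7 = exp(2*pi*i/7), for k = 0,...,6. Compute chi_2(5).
chi_2(5) = zeta_7^10 = exp(6*I*pi/7)

Reasoning: chi_2(5) = zeta_7^(2*5) = zeta_7^10. Since zeta_7^7 = 1, this equals zeta_7^3 = exp(2*pi*i*3/7) = exp(6*I*pi/7).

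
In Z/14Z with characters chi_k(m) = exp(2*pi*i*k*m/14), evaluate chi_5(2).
chi_5(2) = zeta_14^10 = exp(-4*I*pi/7)

Derivation: chi_5(2) = zeta_14^(5*2) = zeta_14^10. Since zeta_14^14 = 1, this equals zeta_14^10 = exp(2*pi*i*10/14) = exp(-4*I*pi/7).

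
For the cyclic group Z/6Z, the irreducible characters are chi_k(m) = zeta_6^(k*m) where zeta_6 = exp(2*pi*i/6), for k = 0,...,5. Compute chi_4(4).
chi_4(4) = zeta_6^16 = exp(-2*I*pi/3)

Proof sketch: chi_4(4) = zeta_6^(4*4) = zeta_6^16. Since zeta_6^6 = 1, this equals zeta_6^4 = exp(2*pi*i*4/6) = exp(-2*I*pi/3).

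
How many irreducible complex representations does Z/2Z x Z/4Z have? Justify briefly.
8

Details: The number of irreducible complex representations of a finite group equals its number of conjugacy classes. Z/2Z x Z/4Z is abelian of order 8, so every element is its own conjugacy class: 8 classes, so Z/2Z x Z/4Z (order 8) has exactly 8 irreducible complex representations.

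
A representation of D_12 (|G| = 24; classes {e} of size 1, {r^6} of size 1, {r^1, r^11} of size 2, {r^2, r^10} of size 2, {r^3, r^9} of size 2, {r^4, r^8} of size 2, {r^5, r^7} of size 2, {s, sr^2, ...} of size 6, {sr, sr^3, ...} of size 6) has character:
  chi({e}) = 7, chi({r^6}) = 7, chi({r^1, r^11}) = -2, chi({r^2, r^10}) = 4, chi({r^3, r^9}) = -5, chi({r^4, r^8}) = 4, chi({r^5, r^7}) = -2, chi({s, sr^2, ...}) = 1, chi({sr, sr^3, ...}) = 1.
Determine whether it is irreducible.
Not irreducible (reducible): <chi, chi> = 10 > 1.

Working: <chi, chi> = (1/|G|) sum_C |C| * |chi(C)|^2 = (1/24)[1*|7|^2 + 1*|7|^2 + 2*|-2|^2 + 2*|4|^2 + 2*|-5|^2 + 2*|4|^2 + 2*|-2|^2 + 6*|1|^2 + 6*|1|^2]
  = (1/24)[(49) + (49) + (8) + (32) + (50) + (32) + (8) + (6) + (6)] = 240/24 = 10.
A character is irreducible iff <chi, chi> = 1, so this representation is reducible.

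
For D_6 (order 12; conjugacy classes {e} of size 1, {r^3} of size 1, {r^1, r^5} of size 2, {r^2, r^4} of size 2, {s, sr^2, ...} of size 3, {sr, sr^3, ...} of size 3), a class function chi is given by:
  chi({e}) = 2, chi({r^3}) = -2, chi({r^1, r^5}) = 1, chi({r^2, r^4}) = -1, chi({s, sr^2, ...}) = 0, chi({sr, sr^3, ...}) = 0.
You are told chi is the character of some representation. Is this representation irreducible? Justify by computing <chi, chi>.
Irreducible: <chi, chi> = 1.

Solution. <chi, chi> = (1/|G|) sum_C |C| * |chi(C)|^2 = (1/12)[1*|2|^2 + 1*|-2|^2 + 2*|1|^2 + 2*|-1|^2 + 3*|0|^2 + 3*|0|^2]
  = (1/12)[(4) + (4) + (2) + (2) + (0) + (0)] = 12/12 = 1.
A character is irreducible iff <chi, chi> = 1, so this representation is irreducible.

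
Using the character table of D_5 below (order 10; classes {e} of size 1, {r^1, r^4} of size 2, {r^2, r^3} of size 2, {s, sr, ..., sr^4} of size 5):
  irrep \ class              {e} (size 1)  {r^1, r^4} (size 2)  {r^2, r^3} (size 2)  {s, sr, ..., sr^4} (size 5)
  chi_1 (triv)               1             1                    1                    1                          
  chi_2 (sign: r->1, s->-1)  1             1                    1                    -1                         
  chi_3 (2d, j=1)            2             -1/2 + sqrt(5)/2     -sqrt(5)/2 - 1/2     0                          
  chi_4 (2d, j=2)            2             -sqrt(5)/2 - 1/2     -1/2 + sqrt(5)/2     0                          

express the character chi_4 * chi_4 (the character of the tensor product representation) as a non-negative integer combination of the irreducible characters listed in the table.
chi_4 tensor chi_4 = chi_1 + chi_2 + chi_3 (all other irreducibles have multiplicity 0).

Derivation: The character of a tensor product is the pointwise product (chi_4 * chi_4)(C) = chi_4(C) * chi_4(C):
  {e}: (2)*(2), {r^1, r^4}: (-sqrt(5)/2 - 1/2)*(-sqrt(5)/2 - 1/2), {r^2, r^3}: (-1/2 + sqrt(5)/2)*(-1/2 + sqrt(5)/2), {s, sr, ..., sr^4}: (0)*(0)
so (chi_4 * chi_4) takes values
  {e} -> 4, {r^1, r^4} -> sqrt(5)/2 + 3/2, {r^2, r^3} -> 3/2 - sqrt(5)/2, {s, sr, ..., sr^4} -> 0.
Now take the inner product of this character with each irreducible chi from the table, <chi_4*chi_4, chi> = (1/10) sum_C |C| (chi_4*chi_4)(C) conj(chi(C)):
  <chi_4*chi_4, chi_1> = (1/10)[1*(4)*conj(1) + 2*(sqrt(5)/2 + 3/2)*conj(1) + 2*(3/2 - sqrt(5)/2)*conj(1) + 5*(0)*conj(1)]
      = (1/10)[(4) + (sqrt(5) + 3) + (3 - sqrt(5)) + (0)] = 10/10 = 1
  <chi_4*chi_4, chi_2> = (1/10)[1*(4)*conj(1) + 2*(sqrt(5)/2 + 3/2)*conj(1) + 2*(3/2 - sqrt(5)/2)*conj(1) + 5*(0)*conj(-1)]
      = (1/10)[(4) + (sqrt(5) + 3) + (3 - sqrt(5)) + (0)] = 10/10 = 1
  <chi_4*chi_4, chi_3> = (1/10)[1*(4)*conj(2) + 2*(sqrt(5)/2 + 3/2)*conj(-1/2 + sqrt(5)/2) + 2*(3/2 - sqrt(5)/2)*conj(-sqrt(5)/2 - 1/2) + 5*(0)*conj(0)]
      = (1/10)[(8) + (1 + sqrt(5)) + (1 - sqrt(5)) + (0)] = 10/10 = 1
  <chi_4*chi_4, chi_4> = (1/10)[1*(4)*conj(2) + 2*(sqrt(5)/2 + 3/2)*conj(-sqrt(5)/2 - 1/2) + 2*(3/2 - sqrt(5)/2)*conj(-1/2 + sqrt(5)/2) + 5*(0)*conj(0)]
      = (1/10)[(8) + (-2*sqrt(5) - 4) + (-4 + 2*sqrt(5)) + (0)] = 0/10 = 0
Hence the multiplicities are chi_1: 1, chi_2: 1, chi_3: 1. Dimension check: dim(chi_4)*dim(chi_4) = 2*2 = 4 and sum (mult * dim) = 1*1 + 1*1 + 1*2 = 4.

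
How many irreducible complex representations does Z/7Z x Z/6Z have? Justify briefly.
42

Working: The number of irreducible complex representations of a finite group equals its number of conjugacy classes. Z/7Z x Z/6Z is abelian of order 42, so every element is its own conjugacy class: 42 classes, so Z/7Z x Z/6Z (order 42) has exactly 42 irreducible complex representations.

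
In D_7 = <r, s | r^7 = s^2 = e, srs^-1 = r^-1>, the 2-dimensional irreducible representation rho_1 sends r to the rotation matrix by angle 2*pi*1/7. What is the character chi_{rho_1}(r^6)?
chi_{rho_1}(r^6) = 2*cos(2*pi*1*6/7) = 2*cos(2*pi/7)

Explanation: rho_1(r^6) is rotation by angle 2*pi*1*6/7, whose trace is 2*cos(2*pi*1*6/7) = 2*cos(2*pi/7).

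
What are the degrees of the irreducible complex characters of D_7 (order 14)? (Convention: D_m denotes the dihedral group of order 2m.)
Dimensions: 1, 1, 2, 2, 2

There are 5 irreducibles (= number of conjugacy classes). Their dimensions d_i satisfy sum d_i^2 = |G| = 14: 1 + 1 + 4 + 4 + 4 = 14.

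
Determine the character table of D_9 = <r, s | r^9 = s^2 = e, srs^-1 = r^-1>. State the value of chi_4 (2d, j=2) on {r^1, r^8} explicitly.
Conjugacy classes: {e} of size 1, {r^1, r^8} of size 2, {r^2, r^7} of size 2, {r^3, r^6} of size 2, {r^4, r^5} of size 2, {s, sr, ..., sr^8} of size 9.
Character table:
  irrep \ class              {e} (size 1)  {r^1, r^8} (size 2)  {r^2, r^7} (size 2)  {r^3, r^6} (size 2)  {r^4, r^5} (size 2)  {s, sr, ..., sr^8} (size 9)
  chi_1 (triv)               1             1                    1                    1                    1                    1                          
  chi_2 (sign: r->1, s->-1)  1             1                    1                    1                    1                    -1                         
  chi_3 (2d, j=1)            2             2*cos(2*pi/9)        2*cos(4*pi/9)        -1                   -2*cos(pi/9)         0                          
  chi_4 (2d, j=2)            2             2*cos(4*pi/9)        -2*cos(pi/9)         -1                   2*cos(2*pi/9)        0                          
  chi_5 (2d, j=3)            2             -1                   -1                   2                    -1                   0                          
  chi_6 (2d, j=4)            2             -2*cos(pi/9)         2*cos(2*pi/9)        -1                   2*cos(4*pi/9)        0                          

Spot check: chi_4 (2d, j=2) on {r^1, r^8} = 2*cos(4*pi/9).

Derivation: D_9 has order 2*9 = 18 with 6 conjugacy classes, hence 6 irreducibles. Sum of squared dims 1 + 1 + 4 + 4 + 4 + 4 = 18 = |G|. Linear characters come from the abelianisation; the 2-dimensional irreps have character r^k -> 2*cos(2*pi*j*k/9), reflections -> 0.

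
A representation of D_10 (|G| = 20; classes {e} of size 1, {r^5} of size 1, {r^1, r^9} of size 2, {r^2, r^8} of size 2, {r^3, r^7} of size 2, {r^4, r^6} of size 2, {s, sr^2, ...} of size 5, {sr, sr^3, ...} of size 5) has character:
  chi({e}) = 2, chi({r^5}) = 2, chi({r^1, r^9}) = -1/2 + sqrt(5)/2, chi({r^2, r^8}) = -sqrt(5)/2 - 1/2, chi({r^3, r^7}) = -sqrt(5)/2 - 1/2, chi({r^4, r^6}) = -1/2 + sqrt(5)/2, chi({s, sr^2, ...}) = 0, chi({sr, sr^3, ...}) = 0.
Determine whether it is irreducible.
Irreducible: <chi, chi> = 1.

Argument: <chi, chi> = (1/|G|) sum_C |C| * |chi(C)|^2 = (1/20)[1*|2|^2 + 1*|2|^2 + 2*|-1/2 + sqrt(5)/2|^2 + 2*|-sqrt(5)/2 - 1/2|^2 + 2*|-sqrt(5)/2 - 1/2|^2 + 2*|-1/2 + sqrt(5)/2|^2 + 5*|0|^2 + 5*|0|^2]
  = (1/20)[(4) + (4) + (3 - sqrt(5)) + (sqrt(5) + 3) + (sqrt(5) + 3) + (3 - sqrt(5)) + (0) + (0)] = 20/20 = 1.
A character is irreducible iff <chi, chi> = 1, so this representation is irreducible.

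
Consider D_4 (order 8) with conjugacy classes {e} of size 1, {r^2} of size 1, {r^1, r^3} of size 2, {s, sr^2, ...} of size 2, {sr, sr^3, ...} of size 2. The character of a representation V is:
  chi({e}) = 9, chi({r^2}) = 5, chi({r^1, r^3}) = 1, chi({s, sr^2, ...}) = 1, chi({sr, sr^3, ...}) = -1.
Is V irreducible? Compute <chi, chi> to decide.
Not irreducible (reducible): <chi, chi> = 14 > 1.

Solution. <chi, chi> = (1/|G|) sum_C |C| * |chi(C)|^2 = (1/8)[1*|9|^2 + 1*|5|^2 + 2*|1|^2 + 2*|1|^2 + 2*|-1|^2]
  = (1/8)[(81) + (25) + (2) + (2) + (2)] = 112/8 = 14.
A character is irreducible iff <chi, chi> = 1, so this representation is reducible.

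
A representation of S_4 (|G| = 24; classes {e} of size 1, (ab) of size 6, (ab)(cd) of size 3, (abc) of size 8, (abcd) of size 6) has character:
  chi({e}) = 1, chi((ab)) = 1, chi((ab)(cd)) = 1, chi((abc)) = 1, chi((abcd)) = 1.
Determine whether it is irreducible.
Irreducible: <chi, chi> = 1.

<chi, chi> = (1/|G|) sum_C |C| * |chi(C)|^2 = (1/24)[1*|1|^2 + 6*|1|^2 + 3*|1|^2 + 8*|1|^2 + 6*|1|^2]
  = (1/24)[(1) + (6) + (3) + (8) + (6)] = 24/24 = 1.
A character is irreducible iff <chi, chi> = 1, so this representation is irreducible.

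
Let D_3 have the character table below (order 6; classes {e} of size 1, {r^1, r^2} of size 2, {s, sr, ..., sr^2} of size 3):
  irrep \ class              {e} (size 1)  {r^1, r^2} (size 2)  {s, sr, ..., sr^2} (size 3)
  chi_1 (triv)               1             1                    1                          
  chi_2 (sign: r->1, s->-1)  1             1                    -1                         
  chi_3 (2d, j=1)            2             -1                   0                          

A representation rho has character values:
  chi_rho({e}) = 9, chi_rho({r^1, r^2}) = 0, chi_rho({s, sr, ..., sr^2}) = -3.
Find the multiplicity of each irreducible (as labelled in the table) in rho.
Multiplicities: chi_1: 0, chi_2: 3, chi_3: 3.

Working: Use <chi_rho, chi> = (1/|G|) sum_C |C| * chi_rho(C) * conj(chi(C)) with |G| = 6 for each irreducible chi in the table:
  <chi_rho, chi_1> = (1/6)[1*(9)*conj(1) + 2*(0)*conj(1) + 3*(-3)*conj(1)]
      = (1/6)[(9) + (0) + (-9)] = 0/6 = 0
  <chi_rho, chi_2> = (1/6)[1*(9)*conj(1) + 2*(0)*conj(1) + 3*(-3)*conj(-1)]
      = (1/6)[(9) + (0) + (9)] = 18/6 = 3
  <chi_rho, chi_3> = (1/6)[1*(9)*conj(2) + 2*(0)*conj(-1) + 3*(-3)*conj(0)]
      = (1/6)[(18) + (0) + (0)] = 18/6 = 3
Dimension check: dim(rho) = sum (mult * dim) = 0*1 + 3*1 + 3*2 = 9 = chi_rho(e) = 9.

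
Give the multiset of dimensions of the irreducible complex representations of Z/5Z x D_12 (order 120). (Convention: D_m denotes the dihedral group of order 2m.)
Dimensions: 1, 1, 1, 1, 1, 1, 1, 1, 1, 1, 1, 1, 1, 1, 1, 1, 1, 1, 1, 1, 2, 2, 2, 2, 2, 2, 2, 2, 2, 2, 2, 2, 2, 2, 2, 2, 2, 2, 2, 2, 2, 2, 2, 2, 2

There are 45 irreducibles (= number of conjugacy classes). Their dimensions d_i satisfy sum d_i^2 = |G| = 120: 1 + 1 + 1 + 1 + 1 + 1 + 1 + 1 + 1 + 1 + 1 + 1 + 1 + 1 + 1 + 1 + 1 + 1 + 1 + 1 + 4 + 4 + 4 + 4 + 4 + 4 + 4 + 4 + 4 + 4 + 4 + 4 + 4 + 4 + 4 + 4 + 4 + 4 + 4 + 4 + 4 + 4 + 4 + 4 + 4 = 120. (For the product with Z/5Z: each of the 5 1-dim characters of Z/5Z tensors with each irrep of D_12, giving 5 copies of each D_12-dimension.)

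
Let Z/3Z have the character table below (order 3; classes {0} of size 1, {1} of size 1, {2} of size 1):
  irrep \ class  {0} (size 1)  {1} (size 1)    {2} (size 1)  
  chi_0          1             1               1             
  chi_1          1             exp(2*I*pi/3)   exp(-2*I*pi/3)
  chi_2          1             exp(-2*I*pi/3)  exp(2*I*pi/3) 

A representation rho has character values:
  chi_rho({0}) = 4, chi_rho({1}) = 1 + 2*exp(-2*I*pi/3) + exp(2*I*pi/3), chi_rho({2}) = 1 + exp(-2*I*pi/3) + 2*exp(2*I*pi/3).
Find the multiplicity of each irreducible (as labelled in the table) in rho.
Multiplicities: chi_0: 1, chi_1: 1, chi_2: 2.

Why: Use <chi_rho, chi> = (1/|G|) sum_C |C| * chi_rho(C) * conj(chi(C)) with |G| = 3 for each irreducible chi in the table:
  <chi_rho, chi_0> = (1/3)[1*(4)*conj(1) + 1*(1 + 2*exp(-2*I*pi/3) + exp(2*I*pi/3))*conj(1) + 1*(1 + exp(-2*I*pi/3) + 2*exp(2*I*pi/3))*conj(1)]
      = (1/3)[(4) + (1 + 2*exp(-2*I*pi/3) + exp(2*I*pi/3)) + (1 + exp(-2*I*pi/3) + 2*exp(2*I*pi/3))] = 3/3 = 1
  <chi_rho, chi_1> = (1/3)[1*(4)*conj(1) + 1*(1 + 2*exp(-2*I*pi/3) + exp(2*I*pi/3))*conj(exp(2*I*pi/3)) + 1*(1 + exp(-2*I*pi/3) + 2*exp(2*I*pi/3))*conj(exp(-2*I*pi/3))]
      = (1/3)[(4) + (1 + exp(-2*I*pi/3) + 2*exp(2*I*pi/3)) + (1 + 2*exp(-2*I*pi/3) + exp(2*I*pi/3))] = 3/3 = 1
  <chi_rho, chi_2> = (1/3)[1*(4)*conj(1) + 1*(1 + 2*exp(-2*I*pi/3) + exp(2*I*pi/3))*conj(exp(-2*I*pi/3)) + 1*(1 + exp(-2*I*pi/3) + 2*exp(2*I*pi/3))*conj(exp(2*I*pi/3))]
      = (1/3)[(4) + (1) + (1)] = 6/3 = 2
(Exp terms are combined using exp(i*s)*conj(exp(i*t)) = exp(i*(s-t)), and sums of them are collapsed using the identity that for every m > 1 the m distinct m-th roots of unity sum to 0, e.g. 1 + exp(2*I*pi/3) + exp(-2*I*pi/3) = 0.)
Dimension check: dim(rho) = sum (mult * dim) = 1*1 + 1*1 + 2*1 = 4 = chi_rho(e) = 4.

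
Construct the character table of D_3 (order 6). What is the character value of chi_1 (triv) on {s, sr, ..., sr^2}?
Conjugacy classes: {e} of size 1, {r^1, r^2} of size 2, {s, sr, ..., sr^2} of size 3.
Character table:
  irrep \ class              {e} (size 1)  {r^1, r^2} (size 2)  {s, sr, ..., sr^2} (size 3)
  chi_1 (triv)               1             1                    1                          
  chi_2 (sign: r->1, s->-1)  1             1                    -1                         
  chi_3 (2d, j=1)            2             -1                   0                          

Spot check: chi_1 (triv) on {s, sr, ..., sr^2} = 1.

Details: D_3 has order 2*3 = 6 with 3 conjugacy classes, hence 3 irreducibles. Sum of squared dims 1 + 1 + 4 = 6 = |G|. Linear characters come from the abelianisation; the 2-dimensional irreps have character r^k -> 2*cos(2*pi*j*k/3), reflections -> 0.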